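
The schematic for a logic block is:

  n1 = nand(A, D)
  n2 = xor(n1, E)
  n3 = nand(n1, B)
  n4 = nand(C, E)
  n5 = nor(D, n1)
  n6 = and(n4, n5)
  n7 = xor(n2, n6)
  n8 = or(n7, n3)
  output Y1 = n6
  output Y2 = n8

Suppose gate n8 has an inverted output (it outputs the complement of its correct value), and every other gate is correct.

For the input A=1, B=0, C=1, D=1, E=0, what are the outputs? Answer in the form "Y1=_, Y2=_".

Y1=0, Y2=0

Propagate with n8 forced: n1=0, n2=0, n3=1, n4=1, n5=0, n6=0, n7=0, n8=0 [inverted output].
So the outputs are Y1=0, Y2=0. (Without the fault they would be Y1=0, Y2=1.)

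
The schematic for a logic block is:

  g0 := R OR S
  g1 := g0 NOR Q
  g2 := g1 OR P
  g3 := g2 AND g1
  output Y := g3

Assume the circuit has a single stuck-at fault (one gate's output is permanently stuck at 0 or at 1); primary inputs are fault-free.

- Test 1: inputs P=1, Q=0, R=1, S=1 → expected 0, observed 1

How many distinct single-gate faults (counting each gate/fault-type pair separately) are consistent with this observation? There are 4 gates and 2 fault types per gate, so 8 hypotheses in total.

3

Fault-free: g0=1, g1=0, g2=1, g3=0 → 0. Observed 1.
  g0 stuck-at-0: output 1 ✓
  g0 stuck-at-1: output 0 ✗
  g1 stuck-at-0: output 0 ✗
  g1 stuck-at-1: output 1 ✓
  g2 stuck-at-0: output 0 ✗
  g2 stuck-at-1: output 0 ✗
  g3 stuck-at-0: output 0 ✗
  g3 stuck-at-1: output 1 ✓
Consistent faults: {g0 stuck-at-0, g1 stuck-at-1, g3 stuck-at-1} — 3 in all.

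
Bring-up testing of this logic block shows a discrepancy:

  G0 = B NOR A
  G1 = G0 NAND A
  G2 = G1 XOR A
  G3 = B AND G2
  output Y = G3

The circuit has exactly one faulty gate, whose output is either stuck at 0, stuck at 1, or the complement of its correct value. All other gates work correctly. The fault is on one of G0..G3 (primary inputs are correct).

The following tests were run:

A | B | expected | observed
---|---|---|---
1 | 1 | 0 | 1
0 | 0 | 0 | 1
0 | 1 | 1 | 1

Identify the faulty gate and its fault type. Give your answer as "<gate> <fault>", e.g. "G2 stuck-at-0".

G3 stuck-at-1

Fault-free values for test 1 (A=1, B=1): G0=0, G1=1, G2=0, G3=0, giving Y=0. Observed 1.
Test 1: faults giving observed 1 are {G0 stuck-at-1, G0 inverted output, G1 stuck-at-0, G1 inverted output, G2 stuck-at-1, G2 inverted output, G3 stuck-at-1, G3 inverted output}.
Test 2 (A=0, B=0): fault-free G0=1, G1=1, G2=1, G3=0 → 0; observed 1. Eliminates G0 stuck-at-1, G0 inverted output, G1 stuck-at-0, G1 inverted output, G2 stuck-at-1, G2 inverted output.
Test 3 (A=0, B=1): fault-free G0=0, G1=1, G2=1, G3=1 → 1; observed 1. Eliminates G3 inverted output.
Only G3 stuck-at-1 is consistent with every test.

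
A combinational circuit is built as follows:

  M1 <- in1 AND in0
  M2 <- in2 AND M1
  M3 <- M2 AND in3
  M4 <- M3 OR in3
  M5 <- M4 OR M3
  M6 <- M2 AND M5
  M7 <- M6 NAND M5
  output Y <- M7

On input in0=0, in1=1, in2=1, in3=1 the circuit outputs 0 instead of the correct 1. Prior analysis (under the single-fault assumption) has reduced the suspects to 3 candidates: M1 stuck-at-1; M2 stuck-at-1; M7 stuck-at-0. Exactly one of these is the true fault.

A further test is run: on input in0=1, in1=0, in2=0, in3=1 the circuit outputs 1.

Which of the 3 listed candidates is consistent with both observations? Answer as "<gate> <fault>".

Evaluate each candidate on input in0=1, in1=0, in2=0, in3=1:
  M1 stuck-at-1: M1=1 [stuck-at-1], M2=0, M3=0, M4=1, M5=1, M6=0, M7=1 → 1 — matches
  M2 stuck-at-1: M1=0, M2=1 [stuck-at-1], M3=1, M4=1, M5=1, M6=1, M7=0 → 0 — eliminated
  M7 stuck-at-0: M1=0, M2=0, M3=0, M4=1, M5=1, M6=0, M7=0 [stuck-at-0] → 0 — eliminated
Only M1 stuck-at-1 reproduces the observed 1.

M1 stuck-at-1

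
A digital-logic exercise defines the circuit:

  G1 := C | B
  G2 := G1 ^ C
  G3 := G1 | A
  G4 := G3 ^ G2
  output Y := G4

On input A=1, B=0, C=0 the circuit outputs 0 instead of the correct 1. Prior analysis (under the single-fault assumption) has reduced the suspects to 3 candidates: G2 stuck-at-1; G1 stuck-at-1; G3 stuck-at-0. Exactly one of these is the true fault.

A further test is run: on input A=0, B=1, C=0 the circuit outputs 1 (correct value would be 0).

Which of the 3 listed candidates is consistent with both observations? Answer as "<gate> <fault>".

Evaluate each candidate on input A=0, B=1, C=0:
  G2 stuck-at-1: G1=1, G2=1 [stuck-at-1], G3=1, G4=0 → 0 — eliminated
  G1 stuck-at-1: G1=1 [stuck-at-1], G2=1, G3=1, G4=0 → 0 — eliminated
  G3 stuck-at-0: G1=1, G2=1, G3=0 [stuck-at-0], G4=1 → 1 — matches
Only G3 stuck-at-0 reproduces the observed 1.

G3 stuck-at-0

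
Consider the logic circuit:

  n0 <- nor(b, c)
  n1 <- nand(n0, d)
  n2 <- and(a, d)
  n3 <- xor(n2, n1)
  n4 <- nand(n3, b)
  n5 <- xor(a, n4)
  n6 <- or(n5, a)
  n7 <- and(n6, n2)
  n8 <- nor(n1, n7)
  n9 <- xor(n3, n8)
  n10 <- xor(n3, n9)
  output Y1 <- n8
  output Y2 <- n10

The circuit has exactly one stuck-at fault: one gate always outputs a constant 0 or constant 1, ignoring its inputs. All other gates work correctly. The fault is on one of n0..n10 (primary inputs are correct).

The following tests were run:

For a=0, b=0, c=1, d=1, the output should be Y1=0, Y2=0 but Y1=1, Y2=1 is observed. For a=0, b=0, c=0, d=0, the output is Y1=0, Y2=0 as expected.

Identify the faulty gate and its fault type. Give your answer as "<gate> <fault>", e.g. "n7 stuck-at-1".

Fault-free values for test 1 (a=0, b=0, c=1, d=1): n0=0, n1=1, n2=0, n3=1, n4=1, n5=1, n6=1, n7=0, n8=0, n9=1, n10=0, giving Y1=0, Y2=0. Observed Y1=1, Y2=1.
Test 1: faults giving observed Y1=1, Y2=1 are {n0 stuck-at-1, n1 stuck-at-0, n8 stuck-at-1}.
Test 2 (a=0, b=0, c=0, d=0): fault-free n0=1, n1=1, n2=0, n3=1, n4=1, n5=1, n6=1, n7=0, n8=0, n9=1, n10=0 → Y1=0, Y2=0; observed Y1=0, Y2=0. Eliminates n1 stuck-at-0, n8 stuck-at-1.
Only n0 stuck-at-1 is consistent with every test.

n0 stuck-at-1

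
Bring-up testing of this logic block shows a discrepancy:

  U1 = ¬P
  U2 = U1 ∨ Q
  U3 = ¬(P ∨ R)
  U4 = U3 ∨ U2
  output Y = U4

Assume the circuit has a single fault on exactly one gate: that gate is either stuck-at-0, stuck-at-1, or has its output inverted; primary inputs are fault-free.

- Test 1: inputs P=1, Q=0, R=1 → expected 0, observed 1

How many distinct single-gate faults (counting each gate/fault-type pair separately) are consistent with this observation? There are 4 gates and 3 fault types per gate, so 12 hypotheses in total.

Fault-free: U1=0, U2=0, U3=0, U4=0 → 0. Observed 1.
  U1 stuck-at-0: output 0 ✗
  U1 stuck-at-1: output 1 ✓
  U1 inverted output: output 1 ✓
  U2 stuck-at-0: output 0 ✗
  U2 stuck-at-1: output 1 ✓
  U2 inverted output: output 1 ✓
  U3 stuck-at-0: output 0 ✗
  U3 stuck-at-1: output 1 ✓
  U3 inverted output: output 1 ✓
  U4 stuck-at-0: output 0 ✗
  U4 stuck-at-1: output 1 ✓
  U4 inverted output: output 1 ✓
Consistent faults: {U1 stuck-at-1, U1 inverted output, U2 stuck-at-1, U2 inverted output, U3 stuck-at-1, U3 inverted output, U4 stuck-at-1, U4 inverted output} — 8 in all.

8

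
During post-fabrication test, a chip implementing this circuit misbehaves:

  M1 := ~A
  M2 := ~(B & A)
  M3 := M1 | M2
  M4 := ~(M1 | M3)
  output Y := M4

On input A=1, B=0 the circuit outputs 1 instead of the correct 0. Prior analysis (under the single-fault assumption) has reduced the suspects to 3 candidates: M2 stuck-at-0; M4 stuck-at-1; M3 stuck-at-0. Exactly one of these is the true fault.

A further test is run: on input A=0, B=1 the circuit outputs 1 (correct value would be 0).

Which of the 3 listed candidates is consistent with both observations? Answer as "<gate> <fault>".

Evaluate each candidate on input A=0, B=1:
  M2 stuck-at-0: M1=1, M2=0 [stuck-at-0], M3=1, M4=0 → 0 — eliminated
  M4 stuck-at-1: M1=1, M2=1, M3=1, M4=1 [stuck-at-1] → 1 — matches
  M3 stuck-at-0: M1=1, M2=1, M3=0 [stuck-at-0], M4=0 → 0 — eliminated
Only M4 stuck-at-1 reproduces the observed 1.

M4 stuck-at-1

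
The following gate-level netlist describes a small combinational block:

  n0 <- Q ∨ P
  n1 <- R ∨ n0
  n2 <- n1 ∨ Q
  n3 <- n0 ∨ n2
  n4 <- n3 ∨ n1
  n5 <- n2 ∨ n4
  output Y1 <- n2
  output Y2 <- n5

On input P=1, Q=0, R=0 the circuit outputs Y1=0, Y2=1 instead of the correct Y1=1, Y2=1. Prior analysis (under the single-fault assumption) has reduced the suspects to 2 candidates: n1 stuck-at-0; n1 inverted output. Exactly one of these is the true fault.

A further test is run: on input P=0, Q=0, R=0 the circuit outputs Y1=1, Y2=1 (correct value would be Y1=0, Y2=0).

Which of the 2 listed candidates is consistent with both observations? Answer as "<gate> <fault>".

n1 inverted output

Evaluate each candidate on input P=0, Q=0, R=0:
  n1 stuck-at-0: n0=0, n1=0 [stuck-at-0], n2=0, n3=0, n4=0, n5=0 → Y1=0, Y2=0 — eliminated
  n1 inverted output: n0=0, n1=1 [inverted output], n2=1, n3=1, n4=1, n5=1 → Y1=1, Y2=1 — matches
Only n1 inverted output reproduces the observed Y1=1, Y2=1.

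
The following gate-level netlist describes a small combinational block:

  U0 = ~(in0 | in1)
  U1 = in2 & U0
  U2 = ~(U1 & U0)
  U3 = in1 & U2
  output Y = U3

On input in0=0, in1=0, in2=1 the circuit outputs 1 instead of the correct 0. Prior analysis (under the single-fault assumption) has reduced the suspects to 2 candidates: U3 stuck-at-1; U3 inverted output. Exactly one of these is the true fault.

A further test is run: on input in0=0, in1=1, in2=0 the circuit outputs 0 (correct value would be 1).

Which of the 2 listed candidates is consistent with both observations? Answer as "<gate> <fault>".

U3 inverted output

Evaluate each candidate on input in0=0, in1=1, in2=0:
  U3 stuck-at-1: U0=0, U1=0, U2=1, U3=1 [stuck-at-1] → 1 — eliminated
  U3 inverted output: U0=0, U1=0, U2=1, U3=0 [inverted output] → 0 — matches
Only U3 inverted output reproduces the observed 0.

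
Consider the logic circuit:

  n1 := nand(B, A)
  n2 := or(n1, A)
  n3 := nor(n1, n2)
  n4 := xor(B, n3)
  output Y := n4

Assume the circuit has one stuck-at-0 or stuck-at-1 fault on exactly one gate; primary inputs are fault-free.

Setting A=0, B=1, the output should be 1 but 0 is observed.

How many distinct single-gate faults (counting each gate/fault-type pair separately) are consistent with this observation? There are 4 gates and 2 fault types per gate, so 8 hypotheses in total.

Fault-free: n1=1, n2=1, n3=0, n4=1 → 1. Observed 0.
  n1 stuck-at-0: output 0 ✓
  n1 stuck-at-1: output 1 ✗
  n2 stuck-at-0: output 1 ✗
  n2 stuck-at-1: output 1 ✗
  n3 stuck-at-0: output 1 ✗
  n3 stuck-at-1: output 0 ✓
  n4 stuck-at-0: output 0 ✓
  n4 stuck-at-1: output 1 ✗
Consistent faults: {n1 stuck-at-0, n3 stuck-at-1, n4 stuck-at-0} — 3 in all.

3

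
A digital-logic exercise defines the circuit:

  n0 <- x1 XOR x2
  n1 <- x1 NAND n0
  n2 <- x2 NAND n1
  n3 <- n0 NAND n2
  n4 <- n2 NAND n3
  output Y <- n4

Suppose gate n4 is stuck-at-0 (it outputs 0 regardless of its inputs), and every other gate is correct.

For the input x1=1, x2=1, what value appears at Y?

0

Propagate with n4 forced: n0=0, n1=1, n2=0, n3=1, n4=0 [stuck-at-0].
So Y = 0. (Without the fault it would be 1.)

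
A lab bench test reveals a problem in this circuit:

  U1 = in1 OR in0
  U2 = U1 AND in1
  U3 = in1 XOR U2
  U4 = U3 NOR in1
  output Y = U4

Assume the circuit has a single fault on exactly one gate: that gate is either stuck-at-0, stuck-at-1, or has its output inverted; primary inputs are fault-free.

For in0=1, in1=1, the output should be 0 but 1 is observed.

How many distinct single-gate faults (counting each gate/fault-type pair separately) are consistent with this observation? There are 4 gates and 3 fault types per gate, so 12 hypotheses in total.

2

Fault-free: U1=1, U2=1, U3=0, U4=0 → 0. Observed 1.
  U1 stuck-at-0: output 0 ✗
  U1 stuck-at-1: output 0 ✗
  U1 inverted output: output 0 ✗
  U2 stuck-at-0: output 0 ✗
  U2 stuck-at-1: output 0 ✗
  U2 inverted output: output 0 ✗
  U3 stuck-at-0: output 0 ✗
  U3 stuck-at-1: output 0 ✗
  U3 inverted output: output 0 ✗
  U4 stuck-at-0: output 0 ✗
  U4 stuck-at-1: output 1 ✓
  U4 inverted output: output 1 ✓
Consistent faults: {U4 stuck-at-1, U4 inverted output} — 2 in all.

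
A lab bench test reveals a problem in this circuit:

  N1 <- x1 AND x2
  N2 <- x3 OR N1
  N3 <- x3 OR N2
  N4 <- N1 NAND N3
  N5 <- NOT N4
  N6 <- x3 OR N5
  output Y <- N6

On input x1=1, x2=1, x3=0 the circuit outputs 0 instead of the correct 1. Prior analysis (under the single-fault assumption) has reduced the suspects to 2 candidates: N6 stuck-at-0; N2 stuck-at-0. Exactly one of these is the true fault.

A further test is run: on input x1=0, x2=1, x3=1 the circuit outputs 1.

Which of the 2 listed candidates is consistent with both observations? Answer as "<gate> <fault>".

N2 stuck-at-0

Evaluate each candidate on input x1=0, x2=1, x3=1:
  N6 stuck-at-0: N1=0, N2=1, N3=1, N4=1, N5=0, N6=0 [stuck-at-0] → 0 — eliminated
  N2 stuck-at-0: N1=0, N2=0 [stuck-at-0], N3=1, N4=1, N5=0, N6=1 → 1 — matches
Only N2 stuck-at-0 reproduces the observed 1.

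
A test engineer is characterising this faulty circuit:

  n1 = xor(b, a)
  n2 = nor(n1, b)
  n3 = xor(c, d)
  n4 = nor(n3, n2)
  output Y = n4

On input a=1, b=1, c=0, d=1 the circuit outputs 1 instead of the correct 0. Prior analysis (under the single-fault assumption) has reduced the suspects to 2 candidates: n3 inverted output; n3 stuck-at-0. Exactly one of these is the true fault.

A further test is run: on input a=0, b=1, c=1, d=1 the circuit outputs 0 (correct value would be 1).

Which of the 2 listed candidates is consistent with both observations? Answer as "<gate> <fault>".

Evaluate each candidate on input a=0, b=1, c=1, d=1:
  n3 inverted output: n1=1, n2=0, n3=1 [inverted output], n4=0 → 0 — matches
  n3 stuck-at-0: n1=1, n2=0, n3=0 [stuck-at-0], n4=1 → 1 — eliminated
Only n3 inverted output reproduces the observed 0.

n3 inverted output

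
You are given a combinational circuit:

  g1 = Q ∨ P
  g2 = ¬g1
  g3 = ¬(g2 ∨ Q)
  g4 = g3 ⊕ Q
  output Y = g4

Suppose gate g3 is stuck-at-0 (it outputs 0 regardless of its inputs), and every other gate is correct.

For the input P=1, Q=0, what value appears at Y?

Propagate with g3 forced: g1=1, g2=0, g3=0 [stuck-at-0], g4=0.
So Y = 0. (Without the fault it would be 1.)

0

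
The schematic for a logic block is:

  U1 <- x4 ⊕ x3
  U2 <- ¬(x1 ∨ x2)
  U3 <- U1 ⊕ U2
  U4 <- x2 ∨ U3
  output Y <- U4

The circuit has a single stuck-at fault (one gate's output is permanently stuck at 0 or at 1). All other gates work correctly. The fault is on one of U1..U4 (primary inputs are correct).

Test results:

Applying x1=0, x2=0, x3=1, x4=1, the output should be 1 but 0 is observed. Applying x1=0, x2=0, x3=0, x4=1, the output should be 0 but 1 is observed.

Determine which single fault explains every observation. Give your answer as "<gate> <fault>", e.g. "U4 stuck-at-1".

U2 stuck-at-0

Fault-free values for test 1 (x1=0, x2=0, x3=1, x4=1): U1=0, U2=1, U3=1, U4=1, giving Y=1. Observed 0.
Test 1: faults giving observed 0 are {U1 stuck-at-1, U2 stuck-at-0, U3 stuck-at-0, U4 stuck-at-0}.
Test 2 (x1=0, x2=0, x3=0, x4=1): fault-free U1=1, U2=1, U3=0, U4=0 → 0; observed 1. Eliminates U1 stuck-at-1, U3 stuck-at-0, U4 stuck-at-0.
Only U2 stuck-at-0 is consistent with every test.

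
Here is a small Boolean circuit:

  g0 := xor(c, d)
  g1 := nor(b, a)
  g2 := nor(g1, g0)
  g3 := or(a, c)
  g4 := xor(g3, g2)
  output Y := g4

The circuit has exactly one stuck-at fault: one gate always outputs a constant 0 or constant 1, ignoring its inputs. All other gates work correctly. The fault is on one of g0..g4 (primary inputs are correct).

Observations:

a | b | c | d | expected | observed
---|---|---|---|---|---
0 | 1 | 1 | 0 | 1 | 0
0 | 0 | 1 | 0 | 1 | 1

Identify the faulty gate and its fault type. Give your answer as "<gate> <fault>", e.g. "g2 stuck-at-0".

Fault-free values for test 1 (a=0, b=1, c=1, d=0): g0=1, g1=0, g2=0, g3=1, g4=1, giving Y=1. Observed 0.
Test 1: faults giving observed 0 are {g0 stuck-at-0, g2 stuck-at-1, g3 stuck-at-0, g4 stuck-at-0}.
Test 2 (a=0, b=0, c=1, d=0): fault-free g0=1, g1=1, g2=0, g3=1, g4=1 → 1; observed 1. Eliminates g2 stuck-at-1, g3 stuck-at-0, g4 stuck-at-0.
Only g0 stuck-at-0 is consistent with every test.

g0 stuck-at-0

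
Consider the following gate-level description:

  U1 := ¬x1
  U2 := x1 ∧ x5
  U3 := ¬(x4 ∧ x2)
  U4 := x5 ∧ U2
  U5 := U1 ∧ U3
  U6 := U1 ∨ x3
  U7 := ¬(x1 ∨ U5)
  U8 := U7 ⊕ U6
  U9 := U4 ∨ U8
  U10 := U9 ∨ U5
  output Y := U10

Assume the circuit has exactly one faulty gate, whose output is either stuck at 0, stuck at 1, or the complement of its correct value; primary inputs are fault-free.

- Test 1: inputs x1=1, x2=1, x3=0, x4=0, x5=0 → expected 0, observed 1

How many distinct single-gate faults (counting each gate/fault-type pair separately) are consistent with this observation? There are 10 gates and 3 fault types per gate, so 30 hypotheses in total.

16

Fault-free: U1=0, U2=0, U3=1, U4=0, U5=0, U6=0, U7=0, U8=0, U9=0, U10=0 → 0. Observed 1.
  U1: stuck-at-1, inverted output ✓; others ✗
  U2: none of the 3 fault types match ✗
  U3: none of the 3 fault types match ✗
  U4: stuck-at-1, inverted output ✓; others ✗
  U5: stuck-at-1, inverted output ✓; others ✗
  U6: stuck-at-1, inverted output ✓; others ✗
  U7: stuck-at-1, inverted output ✓; others ✗
  U8: stuck-at-1, inverted output ✓; others ✗
  U9: stuck-at-1, inverted output ✓; others ✗
  U10: stuck-at-1, inverted output ✓; others ✗
Consistent faults: {U1 stuck-at-1, U1 inverted output, U4 stuck-at-1, U4 inverted output, U5 stuck-at-1, U5 inverted output, U6 stuck-at-1, U6 inverted output, U7 stuck-at-1, U7 inverted output, U8 stuck-at-1, U8 inverted output, U9 stuck-at-1, U9 inverted output, U10 stuck-at-1, U10 inverted output} — 16 in all.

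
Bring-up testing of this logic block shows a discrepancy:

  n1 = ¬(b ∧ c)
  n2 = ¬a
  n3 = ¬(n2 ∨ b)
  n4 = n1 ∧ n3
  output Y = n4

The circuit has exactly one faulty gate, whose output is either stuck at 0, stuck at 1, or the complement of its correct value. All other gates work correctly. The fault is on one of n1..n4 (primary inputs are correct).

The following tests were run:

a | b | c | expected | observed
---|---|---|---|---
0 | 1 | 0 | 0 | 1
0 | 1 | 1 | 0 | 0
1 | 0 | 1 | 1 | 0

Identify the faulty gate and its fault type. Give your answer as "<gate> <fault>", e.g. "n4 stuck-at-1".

n3 inverted output

Fault-free values for test 1 (a=0, b=1, c=0): n1=1, n2=1, n3=0, n4=0, giving Y=0. Observed 1.
Test 1: faults giving observed 1 are {n3 stuck-at-1, n3 inverted output, n4 stuck-at-1, n4 inverted output}.
Test 2 (a=0, b=1, c=1): fault-free n1=0, n2=1, n3=0, n4=0 → 0; observed 0. Eliminates n4 stuck-at-1, n4 inverted output.
Test 3 (a=1, b=0, c=1): fault-free n1=1, n2=0, n3=1, n4=1 → 1; observed 0. Eliminates n3 stuck-at-1.
Only n3 inverted output is consistent with every test.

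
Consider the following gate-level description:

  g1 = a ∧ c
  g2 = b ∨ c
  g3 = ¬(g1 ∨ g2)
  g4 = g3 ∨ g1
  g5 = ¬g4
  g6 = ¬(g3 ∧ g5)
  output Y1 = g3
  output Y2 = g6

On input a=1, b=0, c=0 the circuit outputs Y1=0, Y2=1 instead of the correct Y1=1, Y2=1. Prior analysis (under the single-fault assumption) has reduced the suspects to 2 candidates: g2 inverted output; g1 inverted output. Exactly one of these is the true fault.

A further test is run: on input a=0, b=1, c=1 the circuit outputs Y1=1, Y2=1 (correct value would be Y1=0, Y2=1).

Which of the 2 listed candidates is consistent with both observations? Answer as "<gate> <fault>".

g2 inverted output

Evaluate each candidate on input a=0, b=1, c=1:
  g2 inverted output: g1=0, g2=0 [inverted output], g3=1, g4=1, g5=0, g6=1 → Y1=1, Y2=1 — matches
  g1 inverted output: g1=1 [inverted output], g2=1, g3=0, g4=1, g5=0, g6=1 → Y1=0, Y2=1 — eliminated
Only g2 inverted output reproduces the observed Y1=1, Y2=1.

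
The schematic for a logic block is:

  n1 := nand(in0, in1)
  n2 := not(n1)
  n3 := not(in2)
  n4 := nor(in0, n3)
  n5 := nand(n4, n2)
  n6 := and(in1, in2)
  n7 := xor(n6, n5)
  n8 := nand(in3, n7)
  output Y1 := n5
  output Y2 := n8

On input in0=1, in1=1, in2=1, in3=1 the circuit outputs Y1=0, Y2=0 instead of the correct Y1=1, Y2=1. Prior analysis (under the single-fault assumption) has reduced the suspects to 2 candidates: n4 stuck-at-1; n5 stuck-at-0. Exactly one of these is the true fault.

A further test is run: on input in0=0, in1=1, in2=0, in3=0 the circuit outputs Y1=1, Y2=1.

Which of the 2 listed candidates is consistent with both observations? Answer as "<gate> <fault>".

n4 stuck-at-1

Evaluate each candidate on input in0=0, in1=1, in2=0, in3=0:
  n4 stuck-at-1: n1=1, n2=0, n3=1, n4=1 [stuck-at-1], n5=1, n6=0, n7=1, n8=1 → Y1=1, Y2=1 — matches
  n5 stuck-at-0: n1=1, n2=0, n3=1, n4=0, n5=0 [stuck-at-0], n6=0, n7=0, n8=1 → Y1=0, Y2=1 — eliminated
Only n4 stuck-at-1 reproduces the observed Y1=1, Y2=1.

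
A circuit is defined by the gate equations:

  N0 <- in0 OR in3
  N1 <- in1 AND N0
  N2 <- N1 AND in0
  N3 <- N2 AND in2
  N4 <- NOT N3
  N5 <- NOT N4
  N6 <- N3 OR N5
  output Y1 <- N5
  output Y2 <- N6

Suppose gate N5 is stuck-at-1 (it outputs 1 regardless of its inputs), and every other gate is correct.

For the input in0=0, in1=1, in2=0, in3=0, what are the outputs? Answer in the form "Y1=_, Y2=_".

Propagate with N5 forced: N0=0, N1=0, N2=0, N3=0, N4=1, N5=1 [stuck-at-1], N6=1.
So the outputs are Y1=1, Y2=1. (Without the fault they would be Y1=0, Y2=0.)

Y1=1, Y2=1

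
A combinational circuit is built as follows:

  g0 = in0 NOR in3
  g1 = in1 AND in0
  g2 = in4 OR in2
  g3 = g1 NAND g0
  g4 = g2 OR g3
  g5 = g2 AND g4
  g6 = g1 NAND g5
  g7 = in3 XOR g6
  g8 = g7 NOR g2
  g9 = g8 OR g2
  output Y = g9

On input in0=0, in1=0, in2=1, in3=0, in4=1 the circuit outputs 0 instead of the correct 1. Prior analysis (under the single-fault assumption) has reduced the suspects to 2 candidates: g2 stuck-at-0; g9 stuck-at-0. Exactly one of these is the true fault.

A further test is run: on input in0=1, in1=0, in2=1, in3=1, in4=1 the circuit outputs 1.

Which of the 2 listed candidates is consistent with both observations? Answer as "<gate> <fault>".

g2 stuck-at-0

Evaluate each candidate on input in0=1, in1=0, in2=1, in3=1, in4=1:
  g2 stuck-at-0: g0=0, g1=0, g2=0 [stuck-at-0], g3=1, g4=1, g5=0, g6=1, g7=0, g8=1, g9=1 → 1 — matches
  g9 stuck-at-0: g0=0, g1=0, g2=1, g3=1, g4=1, g5=1, g6=1, g7=0, g8=0, g9=0 [stuck-at-0] → 0 — eliminated
Only g2 stuck-at-0 reproduces the observed 1.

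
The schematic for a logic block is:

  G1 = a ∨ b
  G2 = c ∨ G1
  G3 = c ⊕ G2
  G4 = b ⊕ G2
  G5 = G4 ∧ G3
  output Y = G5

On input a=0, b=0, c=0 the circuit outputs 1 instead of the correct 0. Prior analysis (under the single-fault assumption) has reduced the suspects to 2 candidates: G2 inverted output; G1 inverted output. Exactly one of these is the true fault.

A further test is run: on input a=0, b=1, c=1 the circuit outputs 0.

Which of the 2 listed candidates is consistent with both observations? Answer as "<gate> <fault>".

Evaluate each candidate on input a=0, b=1, c=1:
  G2 inverted output: G1=1, G2=0 [inverted output], G3=1, G4=1, G5=1 → 1 — eliminated
  G1 inverted output: G1=0 [inverted output], G2=1, G3=0, G4=0, G5=0 → 0 — matches
Only G1 inverted output reproduces the observed 0.

G1 inverted output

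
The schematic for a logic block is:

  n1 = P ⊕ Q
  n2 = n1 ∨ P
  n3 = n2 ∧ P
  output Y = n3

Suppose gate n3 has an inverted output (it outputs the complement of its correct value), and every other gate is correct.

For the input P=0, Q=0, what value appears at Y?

Propagate with n3 forced: n1=0, n2=0, n3=1 [inverted output].
So Y = 1. (Without the fault it would be 0.)

1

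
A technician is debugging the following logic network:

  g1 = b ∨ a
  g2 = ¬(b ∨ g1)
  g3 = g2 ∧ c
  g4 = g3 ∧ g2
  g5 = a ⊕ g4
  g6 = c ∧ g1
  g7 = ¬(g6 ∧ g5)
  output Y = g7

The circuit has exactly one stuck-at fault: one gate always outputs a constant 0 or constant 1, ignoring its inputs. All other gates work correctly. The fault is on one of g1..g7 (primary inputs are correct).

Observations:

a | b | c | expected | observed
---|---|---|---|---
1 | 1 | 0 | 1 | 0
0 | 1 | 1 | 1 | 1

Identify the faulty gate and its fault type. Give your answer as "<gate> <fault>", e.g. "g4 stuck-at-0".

g6 stuck-at-1

Fault-free values for test 1 (a=1, b=1, c=0): g1=1, g2=0, g3=0, g4=0, g5=1, g6=0, g7=1, giving Y=1. Observed 0.
Test 1: faults giving observed 0 are {g6 stuck-at-1, g7 stuck-at-0}.
Test 2 (a=0, b=1, c=1): fault-free g1=1, g2=0, g3=0, g4=0, g5=0, g6=1, g7=1 → 1; observed 1. Eliminates g7 stuck-at-0.
Only g6 stuck-at-1 is consistent with every test.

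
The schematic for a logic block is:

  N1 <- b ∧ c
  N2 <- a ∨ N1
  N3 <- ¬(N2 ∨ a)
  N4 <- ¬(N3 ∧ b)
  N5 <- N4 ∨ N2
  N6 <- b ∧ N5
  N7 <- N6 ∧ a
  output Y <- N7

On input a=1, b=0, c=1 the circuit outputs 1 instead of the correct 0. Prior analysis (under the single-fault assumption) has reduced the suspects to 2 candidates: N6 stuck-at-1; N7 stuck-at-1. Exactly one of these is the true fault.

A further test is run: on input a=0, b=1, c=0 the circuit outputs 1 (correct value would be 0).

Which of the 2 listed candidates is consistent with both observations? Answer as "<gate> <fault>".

N7 stuck-at-1

Evaluate each candidate on input a=0, b=1, c=0:
  N6 stuck-at-1: N1=0, N2=0, N3=1, N4=0, N5=0, N6=1 [stuck-at-1], N7=0 → 0 — eliminated
  N7 stuck-at-1: N1=0, N2=0, N3=1, N4=0, N5=0, N6=0, N7=1 [stuck-at-1] → 1 — matches
Only N7 stuck-at-1 reproduces the observed 1.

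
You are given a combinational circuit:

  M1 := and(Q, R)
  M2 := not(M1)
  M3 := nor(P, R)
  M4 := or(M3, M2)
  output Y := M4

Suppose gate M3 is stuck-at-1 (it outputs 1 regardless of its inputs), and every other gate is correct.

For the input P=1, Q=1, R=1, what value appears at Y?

Propagate with M3 forced: M1=1, M2=0, M3=1 [stuck-at-1], M4=1.
So Y = 1. (Without the fault it would be 0.)

1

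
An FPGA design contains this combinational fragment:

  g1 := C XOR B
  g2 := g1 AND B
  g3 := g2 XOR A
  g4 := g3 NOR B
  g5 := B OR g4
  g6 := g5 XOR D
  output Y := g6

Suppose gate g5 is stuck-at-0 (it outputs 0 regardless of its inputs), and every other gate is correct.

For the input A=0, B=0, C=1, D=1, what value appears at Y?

Propagate with g5 forced: g1=1, g2=0, g3=0, g4=1, g5=0 [stuck-at-0], g6=1.
So Y = 1. (Without the fault it would be 0.)

1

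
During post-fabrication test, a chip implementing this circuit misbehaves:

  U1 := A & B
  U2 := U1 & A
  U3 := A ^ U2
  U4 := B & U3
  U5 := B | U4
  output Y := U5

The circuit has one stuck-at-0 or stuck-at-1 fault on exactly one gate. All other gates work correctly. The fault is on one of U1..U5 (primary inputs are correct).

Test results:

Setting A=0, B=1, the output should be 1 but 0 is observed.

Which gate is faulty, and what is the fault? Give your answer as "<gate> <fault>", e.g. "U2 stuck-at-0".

Fault-free values for test 1 (A=0, B=1): U1=0, U2=0, U3=0, U4=0, U5=1, giving Y=1. Observed 0.
Test 1: faults giving observed 0 are {U5 stuck-at-0}.
Only U5 stuck-at-0 is consistent with every test.

U5 stuck-at-0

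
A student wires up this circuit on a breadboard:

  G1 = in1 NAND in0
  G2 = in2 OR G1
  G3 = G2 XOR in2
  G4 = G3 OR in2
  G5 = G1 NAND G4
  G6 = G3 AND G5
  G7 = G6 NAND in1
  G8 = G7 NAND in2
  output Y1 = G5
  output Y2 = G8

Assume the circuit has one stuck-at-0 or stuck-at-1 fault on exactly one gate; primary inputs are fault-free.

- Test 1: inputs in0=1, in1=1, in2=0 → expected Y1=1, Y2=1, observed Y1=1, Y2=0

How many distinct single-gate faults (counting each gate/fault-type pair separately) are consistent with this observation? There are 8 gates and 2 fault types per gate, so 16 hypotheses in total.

Fault-free: G1=0, G2=0, G3=0, G4=0, G5=1, G6=0, G7=1, G8=1 → Y1=1, Y2=1. Observed Y1=1, Y2=0.
  G1: none of the 2 fault types match ✗
  G2: none of the 2 fault types match ✗
  G3: none of the 2 fault types match ✗
  G4: none of the 2 fault types match ✗
  G5: none of the 2 fault types match ✗
  G6: none of the 2 fault types match ✗
  G7: none of the 2 fault types match ✗
  G8: stuck-at-0 ✓; others ✗
Consistent faults: {G8 stuck-at-0} — 1 in all.

1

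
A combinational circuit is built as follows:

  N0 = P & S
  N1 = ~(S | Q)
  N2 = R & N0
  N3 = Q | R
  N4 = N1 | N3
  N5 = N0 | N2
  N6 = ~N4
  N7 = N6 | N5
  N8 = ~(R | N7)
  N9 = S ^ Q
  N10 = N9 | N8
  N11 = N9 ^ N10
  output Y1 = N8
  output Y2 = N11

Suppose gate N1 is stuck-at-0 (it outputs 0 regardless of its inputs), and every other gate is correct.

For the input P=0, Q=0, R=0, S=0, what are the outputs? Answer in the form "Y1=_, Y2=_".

Propagate with N1 forced: N0=0, N1=0 [stuck-at-0], N2=0, N3=0, N4=0, N5=0, N6=1, N7=1, N8=0, N9=0, N10=0, N11=0.
So the outputs are Y1=0, Y2=0. (Without the fault they would be Y1=1, Y2=1.)

Y1=0, Y2=0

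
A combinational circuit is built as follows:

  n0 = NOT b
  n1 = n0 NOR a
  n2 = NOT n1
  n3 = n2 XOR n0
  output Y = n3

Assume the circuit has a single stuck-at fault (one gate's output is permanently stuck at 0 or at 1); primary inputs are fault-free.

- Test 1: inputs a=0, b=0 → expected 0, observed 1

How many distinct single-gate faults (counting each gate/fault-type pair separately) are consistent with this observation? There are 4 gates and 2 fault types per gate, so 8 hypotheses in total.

3

Fault-free: n0=1, n1=0, n2=1, n3=0 → 0. Observed 1.
  n0 stuck-at-0: output 0 ✗
  n0 stuck-at-1: output 0 ✗
  n1 stuck-at-0: output 0 ✗
  n1 stuck-at-1: output 1 ✓
  n2 stuck-at-0: output 1 ✓
  n2 stuck-at-1: output 0 ✗
  n3 stuck-at-0: output 0 ✗
  n3 stuck-at-1: output 1 ✓
Consistent faults: {n1 stuck-at-1, n2 stuck-at-0, n3 stuck-at-1} — 3 in all.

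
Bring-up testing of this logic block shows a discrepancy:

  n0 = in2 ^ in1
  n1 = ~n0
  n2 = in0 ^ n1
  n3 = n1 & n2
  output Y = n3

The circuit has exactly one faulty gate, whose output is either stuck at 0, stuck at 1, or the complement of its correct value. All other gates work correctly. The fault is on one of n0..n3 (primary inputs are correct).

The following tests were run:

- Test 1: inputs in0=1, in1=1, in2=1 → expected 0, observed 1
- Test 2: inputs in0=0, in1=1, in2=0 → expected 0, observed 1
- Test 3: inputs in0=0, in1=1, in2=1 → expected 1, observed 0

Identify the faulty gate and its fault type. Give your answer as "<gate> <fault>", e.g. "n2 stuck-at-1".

n3 inverted output

Fault-free values for test 1 (in0=1, in1=1, in2=1): n0=0, n1=1, n2=0, n3=0, giving Y=0. Observed 1.
Test 1: faults giving observed 1 are {n2 stuck-at-1, n2 inverted output, n3 stuck-at-1, n3 inverted output}.
Test 2 (in0=0, in1=1, in2=0): fault-free n0=1, n1=0, n2=0, n3=0 → 0; observed 1. Eliminates n2 stuck-at-1, n2 inverted output.
Test 3 (in0=0, in1=1, in2=1): fault-free n0=0, n1=1, n2=1, n3=1 → 1; observed 0. Eliminates n3 stuck-at-1.
Only n3 inverted output is consistent with every test.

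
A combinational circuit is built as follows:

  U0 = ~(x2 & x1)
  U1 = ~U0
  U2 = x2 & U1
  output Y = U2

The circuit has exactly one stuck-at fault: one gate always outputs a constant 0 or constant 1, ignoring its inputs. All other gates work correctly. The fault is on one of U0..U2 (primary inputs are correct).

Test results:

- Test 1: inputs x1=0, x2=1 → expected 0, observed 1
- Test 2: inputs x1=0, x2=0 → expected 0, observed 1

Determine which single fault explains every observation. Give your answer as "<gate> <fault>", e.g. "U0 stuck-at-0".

U2 stuck-at-1

Fault-free values for test 1 (x1=0, x2=1): U0=1, U1=0, U2=0, giving Y=0. Observed 1.
Test 1: faults giving observed 1 are {U0 stuck-at-0, U1 stuck-at-1, U2 stuck-at-1}.
Test 2 (x1=0, x2=0): fault-free U0=1, U1=0, U2=0 → 0; observed 1. Eliminates U0 stuck-at-0, U1 stuck-at-1.
Only U2 stuck-at-1 is consistent with every test.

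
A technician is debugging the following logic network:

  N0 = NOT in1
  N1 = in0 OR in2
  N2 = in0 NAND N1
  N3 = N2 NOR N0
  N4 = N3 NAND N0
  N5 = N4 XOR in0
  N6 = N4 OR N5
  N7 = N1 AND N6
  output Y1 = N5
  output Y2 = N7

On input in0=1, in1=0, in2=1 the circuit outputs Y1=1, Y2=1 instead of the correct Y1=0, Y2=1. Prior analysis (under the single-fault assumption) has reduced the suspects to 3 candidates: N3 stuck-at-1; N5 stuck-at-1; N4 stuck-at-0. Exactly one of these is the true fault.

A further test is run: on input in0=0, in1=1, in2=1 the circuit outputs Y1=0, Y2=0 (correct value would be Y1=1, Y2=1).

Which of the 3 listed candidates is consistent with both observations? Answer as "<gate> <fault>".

N4 stuck-at-0

Evaluate each candidate on input in0=0, in1=1, in2=1:
  N3 stuck-at-1: N0=0, N1=1, N2=1, N3=1 [stuck-at-1], N4=1, N5=1, N6=1, N7=1 → Y1=1, Y2=1 — eliminated
  N5 stuck-at-1: N0=0, N1=1, N2=1, N3=0, N4=1, N5=1 [stuck-at-1], N6=1, N7=1 → Y1=1, Y2=1 — eliminated
  N4 stuck-at-0: N0=0, N1=1, N2=1, N3=0, N4=0 [stuck-at-0], N5=0, N6=0, N7=0 → Y1=0, Y2=0 — matches
Only N4 stuck-at-0 reproduces the observed Y1=0, Y2=0.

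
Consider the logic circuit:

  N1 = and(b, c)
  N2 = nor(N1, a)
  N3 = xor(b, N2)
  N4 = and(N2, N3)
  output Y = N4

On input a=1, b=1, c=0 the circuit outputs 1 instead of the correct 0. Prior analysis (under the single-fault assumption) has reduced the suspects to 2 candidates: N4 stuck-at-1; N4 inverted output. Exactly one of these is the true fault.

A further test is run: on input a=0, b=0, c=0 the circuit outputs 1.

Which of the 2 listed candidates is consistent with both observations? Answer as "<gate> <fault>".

Evaluate each candidate on input a=0, b=0, c=0:
  N4 stuck-at-1: N1=0, N2=1, N3=1, N4=1 [stuck-at-1] → 1 — matches
  N4 inverted output: N1=0, N2=1, N3=1, N4=0 [inverted output] → 0 — eliminated
Only N4 stuck-at-1 reproduces the observed 1.

N4 stuck-at-1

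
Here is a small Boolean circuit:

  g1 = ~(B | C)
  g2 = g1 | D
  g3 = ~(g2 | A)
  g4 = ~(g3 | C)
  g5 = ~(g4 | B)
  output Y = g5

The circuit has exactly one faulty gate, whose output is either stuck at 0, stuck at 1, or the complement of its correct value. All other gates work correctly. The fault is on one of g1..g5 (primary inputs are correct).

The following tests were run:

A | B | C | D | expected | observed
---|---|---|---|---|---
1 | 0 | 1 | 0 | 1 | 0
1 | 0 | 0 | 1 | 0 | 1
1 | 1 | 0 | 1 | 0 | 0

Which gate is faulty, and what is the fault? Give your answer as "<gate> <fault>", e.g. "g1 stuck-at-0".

Fault-free values for test 1 (A=1, B=0, C=1, D=0): g1=0, g2=0, g3=0, g4=0, g5=1, giving Y=1. Observed 0.
Test 1: faults giving observed 0 are {g4 stuck-at-1, g4 inverted output, g5 stuck-at-0, g5 inverted output}.
Test 2 (A=1, B=0, C=0, D=1): fault-free g1=1, g2=1, g3=0, g4=1, g5=0 → 0; observed 1. Eliminates g4 stuck-at-1, g5 stuck-at-0.
Test 3 (A=1, B=1, C=0, D=1): fault-free g1=0, g2=1, g3=0, g4=1, g5=0 → 0; observed 0. Eliminates g5 inverted output.
Only g4 inverted output is consistent with every test.

g4 inverted output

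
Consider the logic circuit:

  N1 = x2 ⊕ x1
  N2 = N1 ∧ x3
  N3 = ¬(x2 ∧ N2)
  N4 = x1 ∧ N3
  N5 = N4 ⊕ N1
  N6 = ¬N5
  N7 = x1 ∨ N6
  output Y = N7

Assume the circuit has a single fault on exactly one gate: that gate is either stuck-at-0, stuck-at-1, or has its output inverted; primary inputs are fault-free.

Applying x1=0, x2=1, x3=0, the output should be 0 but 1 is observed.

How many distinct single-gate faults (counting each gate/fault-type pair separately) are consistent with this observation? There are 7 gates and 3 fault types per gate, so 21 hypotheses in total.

Fault-free: N1=1, N2=0, N3=1, N4=0, N5=1, N6=0, N7=0 → 0. Observed 1.
  N1: stuck-at-0, inverted output ✓; others ✗
  N2: none of the 3 fault types match ✗
  N3: none of the 3 fault types match ✗
  N4: stuck-at-1, inverted output ✓; others ✗
  N5: stuck-at-0, inverted output ✓; others ✗
  N6: stuck-at-1, inverted output ✓; others ✗
  N7: stuck-at-1, inverted output ✓; others ✗
Consistent faults: {N1 stuck-at-0, N1 inverted output, N4 stuck-at-1, N4 inverted output, N5 stuck-at-0, N5 inverted output, N6 stuck-at-1, N6 inverted output, N7 stuck-at-1, N7 inverted output} — 10 in all.

10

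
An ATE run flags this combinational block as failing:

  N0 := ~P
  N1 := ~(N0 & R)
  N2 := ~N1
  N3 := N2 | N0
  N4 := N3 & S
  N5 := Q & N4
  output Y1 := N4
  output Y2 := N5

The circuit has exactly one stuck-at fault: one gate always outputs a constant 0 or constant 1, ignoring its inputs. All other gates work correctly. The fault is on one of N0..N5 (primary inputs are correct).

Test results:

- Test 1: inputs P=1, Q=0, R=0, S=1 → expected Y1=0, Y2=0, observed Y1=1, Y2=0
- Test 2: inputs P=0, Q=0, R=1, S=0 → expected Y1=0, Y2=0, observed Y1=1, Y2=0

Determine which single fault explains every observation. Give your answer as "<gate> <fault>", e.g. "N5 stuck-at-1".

Fault-free values for test 1 (P=1, Q=0, R=0, S=1): N0=0, N1=1, N2=0, N3=0, N4=0, N5=0, giving Y1=0, Y2=0. Observed Y1=1, Y2=0.
Test 1: faults giving observed Y1=1, Y2=0 are {N0 stuck-at-1, N1 stuck-at-0, N2 stuck-at-1, N3 stuck-at-1, N4 stuck-at-1}.
Test 2 (P=0, Q=0, R=1, S=0): fault-free N0=1, N1=0, N2=1, N3=1, N4=0, N5=0 → Y1=0, Y2=0; observed Y1=1, Y2=0. Eliminates N0 stuck-at-1, N1 stuck-at-0, N2 stuck-at-1, N3 stuck-at-1.
Only N4 stuck-at-1 is consistent with every test.

N4 stuck-at-1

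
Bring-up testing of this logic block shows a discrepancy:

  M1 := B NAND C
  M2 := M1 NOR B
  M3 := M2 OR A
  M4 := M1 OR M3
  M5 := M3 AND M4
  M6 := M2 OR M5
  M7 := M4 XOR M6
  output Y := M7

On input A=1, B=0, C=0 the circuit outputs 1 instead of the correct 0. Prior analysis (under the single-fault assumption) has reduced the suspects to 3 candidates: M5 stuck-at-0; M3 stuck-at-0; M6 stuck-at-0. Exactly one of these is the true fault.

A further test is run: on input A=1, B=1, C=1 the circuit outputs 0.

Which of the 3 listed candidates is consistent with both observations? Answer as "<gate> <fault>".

Evaluate each candidate on input A=1, B=1, C=1:
  M5 stuck-at-0: M1=0, M2=0, M3=1, M4=1, M5=0 [stuck-at-0], M6=0, M7=1 → 1 — eliminated
  M3 stuck-at-0: M1=0, M2=0, M3=0 [stuck-at-0], M4=0, M5=0, M6=0, M7=0 → 0 — matches
  M6 stuck-at-0: M1=0, M2=0, M3=1, M4=1, M5=1, M6=0 [stuck-at-0], M7=1 → 1 — eliminated
Only M3 stuck-at-0 reproduces the observed 0.

M3 stuck-at-0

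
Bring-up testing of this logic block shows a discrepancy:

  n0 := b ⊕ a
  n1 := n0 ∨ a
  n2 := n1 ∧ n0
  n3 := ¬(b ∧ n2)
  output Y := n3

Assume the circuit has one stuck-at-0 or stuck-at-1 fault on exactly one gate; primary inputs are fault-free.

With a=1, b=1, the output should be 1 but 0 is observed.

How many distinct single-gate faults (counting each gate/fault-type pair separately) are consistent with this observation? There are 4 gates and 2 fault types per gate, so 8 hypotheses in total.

3

Fault-free: n0=0, n1=1, n2=0, n3=1 → 1. Observed 0.
  n0 stuck-at-0: output 1 ✗
  n0 stuck-at-1: output 0 ✓
  n1 stuck-at-0: output 1 ✗
  n1 stuck-at-1: output 1 ✗
  n2 stuck-at-0: output 1 ✗
  n2 stuck-at-1: output 0 ✓
  n3 stuck-at-0: output 0 ✓
  n3 stuck-at-1: output 1 ✗
Consistent faults: {n0 stuck-at-1, n2 stuck-at-1, n3 stuck-at-0} — 3 in all.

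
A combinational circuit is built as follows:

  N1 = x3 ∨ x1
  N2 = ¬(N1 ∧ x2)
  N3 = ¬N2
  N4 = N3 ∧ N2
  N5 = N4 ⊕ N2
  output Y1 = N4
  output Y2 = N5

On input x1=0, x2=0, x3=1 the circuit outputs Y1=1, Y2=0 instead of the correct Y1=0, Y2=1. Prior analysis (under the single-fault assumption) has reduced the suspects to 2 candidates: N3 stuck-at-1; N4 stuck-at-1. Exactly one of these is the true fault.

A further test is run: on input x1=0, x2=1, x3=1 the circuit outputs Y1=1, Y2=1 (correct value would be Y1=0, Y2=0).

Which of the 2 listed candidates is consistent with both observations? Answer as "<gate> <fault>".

N4 stuck-at-1

Evaluate each candidate on input x1=0, x2=1, x3=1:
  N3 stuck-at-1: N1=1, N2=0, N3=1 [stuck-at-1], N4=0, N5=0 → Y1=0, Y2=0 — eliminated
  N4 stuck-at-1: N1=1, N2=0, N3=1, N4=1 [stuck-at-1], N5=1 → Y1=1, Y2=1 — matches
Only N4 stuck-at-1 reproduces the observed Y1=1, Y2=1.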